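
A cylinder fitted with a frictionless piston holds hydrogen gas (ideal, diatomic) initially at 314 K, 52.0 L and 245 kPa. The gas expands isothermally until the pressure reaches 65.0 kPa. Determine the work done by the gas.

n = P₁V₁/(RT₁) = 245×52.0/(8.314×314) = 4.88 mol.
Isothermal: T stays 314 K; PV = const ⇒ V₂ = 196 L, P₂ = 65.0 kPa.
W = nRT ln(V₂/V₁) = 4.88×8.314×314×ln(3.77) = 16900 J.

16900 J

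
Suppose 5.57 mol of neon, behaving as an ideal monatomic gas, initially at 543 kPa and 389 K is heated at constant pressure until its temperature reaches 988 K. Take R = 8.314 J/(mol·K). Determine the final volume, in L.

84.3 L

V₁ = nRT₁/P₁ = 5.57×8.314×389/543 = 33.2 L.
Isobaric: P stays 543 kPa; V/T = const ⇒ T₂ = 988 K, V₂ = 84.3 L.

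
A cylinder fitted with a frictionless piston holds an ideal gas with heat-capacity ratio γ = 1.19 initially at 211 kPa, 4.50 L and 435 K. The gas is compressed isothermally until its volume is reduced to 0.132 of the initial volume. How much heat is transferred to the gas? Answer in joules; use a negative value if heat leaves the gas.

n = P₁V₁/(RT₁) = 211×4.50/(8.314×435) = 0.263 mol.
Isothermal: T stays 435 K; PV = const ⇒ V₂ = 0.594 L, P₂ = 1600 kPa.
ΔU = 0 (ideal gas, T constant).
W = nRT ln(V₂/V₁) = 0.263×8.314×435×ln(0.132) = -1920 J.
Q = ΔU + W = -1920 J.

-1920 J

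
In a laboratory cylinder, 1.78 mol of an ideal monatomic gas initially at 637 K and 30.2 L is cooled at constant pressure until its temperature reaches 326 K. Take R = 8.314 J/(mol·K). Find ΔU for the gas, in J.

P₁ = nRT₁/V₁ = 1.78×8.314×637/30.2 = 312 kPa.
Isobaric: P stays 312 kPa; V/T = const ⇒ T₂ = 326 K, V₂ = 15.5 L.
For an ideal gas ΔU = nCvΔT with Cv = (3/2)R = 12.5 J/(mol·K).
ΔU = 1.78×12.5×(326−637) = -6900 J.

-6900 J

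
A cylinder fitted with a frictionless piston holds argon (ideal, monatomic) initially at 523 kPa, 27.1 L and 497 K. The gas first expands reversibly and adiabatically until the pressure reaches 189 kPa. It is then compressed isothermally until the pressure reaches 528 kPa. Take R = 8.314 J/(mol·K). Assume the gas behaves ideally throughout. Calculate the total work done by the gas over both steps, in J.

-2580 J

n = P₁V₁/(RT₁) = 523×27.1/(8.314×497) = 3.43 mol.
Step 1 — Adiabatic: T₂/T₁ = (P₂/P₁)^((γ−1)/γ) ⇒ T₂ = 497×(0.361)^0.400 = 331 K; V₂ = 49.9 L.
ΔU = nCvΔT = 3.43×12.5×(331−497) = -7110 J.
Q = 0 for an adiabatic process, so W = −ΔU = 7110 J.
State after step 1: P = 189 kPa, V = 49.9 L, T = 331 K.
Step 2 — Isothermal: T stays 331 K; PV = const ⇒ V₂ = 17.9 L, P₂ = 528 kPa.
ΔU = 0 (ideal gas, T constant).
W = nRT ln(V₂/V₁) = 3.43×8.314×331×ln(0.358) = -9690 J.
Q = ΔU + W = -9690 J.
Net over both steps: W = -2580 J, Q = -9690 J, ΔU = -7110 J.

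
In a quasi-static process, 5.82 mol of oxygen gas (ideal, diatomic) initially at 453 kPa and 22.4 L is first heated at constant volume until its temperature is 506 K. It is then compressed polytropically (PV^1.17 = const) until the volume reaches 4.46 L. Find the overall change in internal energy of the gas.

T₁ = P₁V₁/(nR) = 453×22.4/(5.82×8.314) = 210 K.
Step 1 — Isochoric: V stays 22.4 L; P/T = const ⇒ T₂ = 506 K, P₂ = 1090 kPa.
W = 0 (no volume change).
ΔU = nCvΔT = 5.82×20.8×(506−210) = 35800 J.
Q = ΔU = 35800 J.
State after step 1: P = 1090 kPa, V = 22.4 L, T = 506 K.
Step 2 — Polytropic n=1.17: T₂ = T₁(V₁/V₂)^(n−1) = 506×(5.02)^0.17 = 666 K; P₂ = P₁(V₁/V₂)^n = 7220 kPa.
W = (P₁V₁−P₂V₂)/(n−1) = (1090×22.4−7220×4.46)/0.17 = -45500 J.
ΔU = nCvΔT = 5.82×20.8×(666−506) = 19300 J.
Q = ΔU + W = -26100 J.
Net over both steps: W = -45500 J, Q = 9700 J, ΔU = 55200 J.

55200 J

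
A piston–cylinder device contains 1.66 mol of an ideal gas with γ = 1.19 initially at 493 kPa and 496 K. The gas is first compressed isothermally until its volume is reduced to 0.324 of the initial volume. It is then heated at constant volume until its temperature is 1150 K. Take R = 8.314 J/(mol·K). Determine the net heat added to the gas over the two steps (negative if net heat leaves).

V₁ = nRT₁/P₁ = 1.66×8.314×496/493 = 13.9 L.
Step 1 — Isothermal: T stays 496 K; PV = const ⇒ V₂ = 4.50 L, P₂ = 1520 kPa.
ΔU = 0 (ideal gas, T constant).
W = nRT ln(V₂/V₁) = 1.66×8.314×496×ln(0.324) = -7710 J.
Q = ΔU + W = -7710 J.
State after step 1: P = 1520 kPa, V = 4.50 L, T = 496 K.
Step 2 — Isochoric: V stays 4.50 L; P/T = const ⇒ T₂ = 1150 K, P₂ = 3530 kPa.
W = 0 (no volume change).
ΔU = nCvΔT = 1.66×43.8×(1150−496) = 47500 J.
Q = ΔU = 47500 J.
Net over both steps: W = -7710 J, Q = 39800 J, ΔU = 47500 J.

39800 J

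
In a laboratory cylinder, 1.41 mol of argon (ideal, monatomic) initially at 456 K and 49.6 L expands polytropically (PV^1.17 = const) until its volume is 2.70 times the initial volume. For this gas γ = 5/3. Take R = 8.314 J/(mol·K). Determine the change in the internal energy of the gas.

P₁ = nRT₁/V₁ = 1.41×8.314×456/49.6 = 108 kPa.
Polytropic n=1.17: T₂ = T₁(V₁/V₂)^(n−1) = 456×(0.370)^0.17 = 385 K; P₂ = P₁(V₁/V₂)^n = 33.7 kPa.
For an ideal gas ΔU = nCvΔT with Cv = (3/2)R = 12.5 J/(mol·K).
ΔU = 1.41×12.5×(385−456) = -1250 J.

-1250 J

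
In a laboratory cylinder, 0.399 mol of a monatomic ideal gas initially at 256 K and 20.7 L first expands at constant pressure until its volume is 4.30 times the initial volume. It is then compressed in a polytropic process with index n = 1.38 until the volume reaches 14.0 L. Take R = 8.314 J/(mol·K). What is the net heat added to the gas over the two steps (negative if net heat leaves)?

2790 J

P₁ = nRT₁/V₁ = 0.399×8.314×256/20.7 = 41.0 kPa.
Step 1 — Isobaric: P stays 41.0 kPa; V/T = const ⇒ T₂ = 1100 K, V₂ = 89.0 L.
W = PΔV = 41.0×(89.0−20.7) kPa·L = 2800 J.
ΔU = nCvΔT = 0.399×12.5×(1100−256) = 4200 J.
Q = ΔU + W = nCpΔT = 7010 J.
State after step 1: P = 41.0 kPa, V = 89.0 L, T = 1100 K.
Step 2 — Polytropic n=1.38: T₂ = T₁(V₁/V₂)^(n−1) = 1100×(6.36)^0.38 = 2220 K; P₂ = P₁(V₁/V₂)^n = 527 kPa.
W = (P₁V₁−P₂V₂)/(n−1) = (41.0×89.0−527×14.0)/0.38 = -9800 J.
ΔU = nCvΔT = 0.399×12.5×(2220−1100) = 5580 J.
Q = ΔU + W = -4210 J.
Net over both steps: W = -7000 J, Q = 2790 J, ΔU = 9790 J.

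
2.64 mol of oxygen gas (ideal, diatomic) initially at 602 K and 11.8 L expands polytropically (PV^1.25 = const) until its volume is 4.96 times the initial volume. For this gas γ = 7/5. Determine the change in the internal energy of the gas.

-10900 J

P₁ = nRT₁/V₁ = 2.64×8.314×602/11.8 = 1120 kPa.
Polytropic n=1.25: T₂ = T₁(V₁/V₂)^(n−1) = 602×(0.202)^0.25 = 403 K; P₂ = P₁(V₁/V₂)^n = 151 kPa.
For an ideal gas ΔU = nCvΔT with Cv = (5/2)R = 20.8 J/(mol·K).
ΔU = 2.64×20.8×(403−602) = -10900 J.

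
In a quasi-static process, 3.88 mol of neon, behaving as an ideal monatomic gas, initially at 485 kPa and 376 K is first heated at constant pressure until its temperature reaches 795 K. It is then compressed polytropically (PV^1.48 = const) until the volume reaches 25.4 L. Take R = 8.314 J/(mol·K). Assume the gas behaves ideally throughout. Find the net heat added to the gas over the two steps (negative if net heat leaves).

27500 J

V₁ = nRT₁/P₁ = 3.88×8.314×376/485 = 25.0 L.
Step 1 — Isobaric: P stays 485 kPa; V/T = const ⇒ T₂ = 795 K, V₂ = 52.9 L.
W = PΔV = 485×(52.9−25.0) kPa·L = 13500 J.
ΔU = nCvΔT = 3.88×12.5×(795−376) = 20300 J.
Q = ΔU + W = nCpΔT = 33800 J.
State after step 1: P = 485 kPa, V = 52.9 L, T = 795 K.
Step 2 — Polytropic n=1.48: T₂ = T₁(V₁/V₂)^(n−1) = 795×(2.08)^0.48 = 1130 K; P₂ = P₁(V₁/V₂)^n = 1440 kPa.
W = (P₁V₁−P₂V₂)/(n−1) = (485×52.9−1440×25.4)/0.48 = -22500 J.
ΔU = nCvΔT = 3.88×12.5×(1130−795) = 16200 J.
Q = ΔU + W = -6310 J.
Net over both steps: W = -9020 J, Q = 27500 J, ΔU = 36500 J.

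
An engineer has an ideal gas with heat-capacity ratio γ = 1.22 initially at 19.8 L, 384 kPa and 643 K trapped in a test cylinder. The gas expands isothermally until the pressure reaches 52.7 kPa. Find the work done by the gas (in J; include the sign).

n = P₁V₁/(RT₁) = 384×19.8/(8.314×643) = 1.42 mol.
Isothermal: T stays 643 K; PV = const ⇒ V₂ = 144 L, P₂ = 52.7 kPa.
W = nRT ln(V₂/V₁) = 1.42×8.314×643×ln(7.29) = 15100 J.

15100 J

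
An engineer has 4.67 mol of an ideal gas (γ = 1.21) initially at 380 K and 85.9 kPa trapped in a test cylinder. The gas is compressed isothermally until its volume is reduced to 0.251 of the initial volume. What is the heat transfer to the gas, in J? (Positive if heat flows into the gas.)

-20400 J

V₁ = nRT₁/P₁ = 4.67×8.314×380/85.9 = 172 L.
Isothermal: T stays 380 K; PV = const ⇒ V₂ = 43.1 L, P₂ = 342 kPa.
ΔU = 0 (ideal gas, T constant).
W = nRT ln(V₂/V₁) = 4.67×8.314×380×ln(0.251) = -20400 J.
Q = ΔU + W = -20400 J.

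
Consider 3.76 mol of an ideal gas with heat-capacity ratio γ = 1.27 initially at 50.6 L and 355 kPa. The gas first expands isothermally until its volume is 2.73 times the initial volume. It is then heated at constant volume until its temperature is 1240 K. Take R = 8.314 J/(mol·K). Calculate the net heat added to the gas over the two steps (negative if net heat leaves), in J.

95100 J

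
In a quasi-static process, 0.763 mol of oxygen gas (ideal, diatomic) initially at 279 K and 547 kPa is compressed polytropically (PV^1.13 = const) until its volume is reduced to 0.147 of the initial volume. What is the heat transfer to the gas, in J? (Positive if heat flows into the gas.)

V₁ = nRT₁/P₁ = 0.763×8.314×279/547 = 3.24 L.
Polytropic n=1.13: T₂ = T₁(V₁/V₂)^(n−1) = 279×(6.80)^0.13 = 358 K; P₂ = P₁(V₁/V₂)^n = 4770 kPa.
W = (P₁V₁−P₂V₂)/(n−1) = (547×3.24−4770×0.476)/0.13 = -3850 J.
ΔU = nCvΔT = 0.763×20.8×(358−279) = 1250 J.
Q = ΔU + W = -2600 J.

-2600 J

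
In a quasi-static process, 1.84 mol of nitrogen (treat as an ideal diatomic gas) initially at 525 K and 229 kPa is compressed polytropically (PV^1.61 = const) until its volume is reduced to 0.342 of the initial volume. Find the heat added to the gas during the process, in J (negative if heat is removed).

V₁ = nRT₁/P₁ = 1.84×8.314×525/229 = 35.1 L.
Polytropic n=1.61: T₂ = T₁(V₁/V₂)^(n−1) = 525×(2.92)^0.61 = 1010 K; P₂ = P₁(V₁/V₂)^n = 1290 kPa.
W = (P₁V₁−P₂V₂)/(n−1) = (229×35.1−1290×12.0)/0.61 = -12200 J.
ΔU = nCvΔT = 1.84×20.8×(1010−525) = 18600 J.
Q = ΔU + W = 6390 J.

6390 J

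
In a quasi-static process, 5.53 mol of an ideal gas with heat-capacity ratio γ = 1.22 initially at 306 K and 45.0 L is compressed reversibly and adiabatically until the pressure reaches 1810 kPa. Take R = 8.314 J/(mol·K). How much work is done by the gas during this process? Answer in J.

-23800 J

P₁ = nRT₁/V₁ = 5.53×8.314×306/45.0 = 313 kPa.
Adiabatic: T₂/T₁ = (P₂/P₁)^((γ−1)/γ) ⇒ T₂ = 306×(5.79)^0.180 = 420 K; V₂ = 10.7 L.
ΔU = nCvΔT = 5.53×37.8×(420−306) = 23800 J.
Q = 0 for an adiabatic process, so W = −ΔU = -23800 J.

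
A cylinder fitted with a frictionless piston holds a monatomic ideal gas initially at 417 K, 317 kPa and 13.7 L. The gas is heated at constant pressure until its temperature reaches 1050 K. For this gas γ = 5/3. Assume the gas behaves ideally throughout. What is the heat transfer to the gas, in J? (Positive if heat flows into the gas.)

n = P₁V₁/(RT₁) = 317×13.7/(8.314×417) = 1.25 mol.
Isobaric: P stays 317 kPa; V/T = const ⇒ T₂ = 1050 K, V₂ = 34.5 L.
W = PΔV = 317×(34.5−13.7) kPa·L = 6590 J.
ΔU = nCvΔT = 1.25×12.5×(1050−417) = 9890 J.
Q = ΔU + W = nCpΔT = 16500 J.

16500 J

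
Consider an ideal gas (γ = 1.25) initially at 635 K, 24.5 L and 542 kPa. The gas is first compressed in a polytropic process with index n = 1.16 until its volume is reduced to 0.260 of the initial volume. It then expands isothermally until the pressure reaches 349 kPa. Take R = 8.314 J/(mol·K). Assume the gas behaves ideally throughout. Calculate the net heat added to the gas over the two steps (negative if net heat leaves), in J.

n = P₁V₁/(RT₁) = 542×24.5/(8.314×635) = 2.52 mol.
Step 1 — Polytropic n=1.16: T₂ = T₁(V₁/V₂)^(n−1) = 635×(3.85)^0.16 = 788 K; P₂ = P₁(V₁/V₂)^n = 2590 kPa.
W = (P₁V₁−P₂V₂)/(n−1) = (542×24.5−2590×6.37)/0.16 = -20000 J.
ΔU = nCvΔT = 2.52×33.3×(788−635) = 12800 J.
Q = ΔU + W = -7190 J.
State after step 1: P = 2590 kPa, V = 6.37 L, T = 788 K.
Step 2 — Isothermal: T stays 788 K; PV = const ⇒ V₂ = 47.2 L, P₂ = 349 kPa.
ΔU = 0 (ideal gas, T constant).
W = nRT ln(V₂/V₁) = 2.52×8.314×788×ln(7.41) = 33000 J.
Q = ΔU + W = 33000 J.
Net over both steps: W = 13000 J, Q = 25800 J, ΔU = 12800 J.

25800 J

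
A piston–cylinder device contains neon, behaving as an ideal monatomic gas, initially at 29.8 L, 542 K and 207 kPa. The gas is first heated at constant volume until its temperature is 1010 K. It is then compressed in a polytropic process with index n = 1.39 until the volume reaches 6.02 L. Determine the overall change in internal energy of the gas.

22900 J

n = P₁V₁/(RT₁) = 207×29.8/(8.314×542) = 1.37 mol.
Step 1 — Isochoric: V stays 29.8 L; P/T = const ⇒ T₂ = 1010 K, P₂ = 386 kPa.
W = 0 (no volume change).
ΔU = nCvΔT = 1.37×12.5×(1010−542) = 7990 J.
Q = ΔU = 7990 J.
State after step 1: P = 386 kPa, V = 29.8 L, T = 1010 K.
Step 2 — Polytropic n=1.39: T₂ = T₁(V₁/V₂)^(n−1) = 1010×(4.95)^0.39 = 1880 K; P₂ = P₁(V₁/V₂)^n = 3560 kPa.
W = (P₁V₁−P₂V₂)/(n−1) = (386×29.8−3560×6.02)/0.39 = -25500 J.
ΔU = nCvΔT = 1.37×12.5×(1880−1010) = 14900 J.
Q = ΔU + W = -10600 J.
Net over both steps: W = -25500 J, Q = -2600 J, ΔU = 22900 J.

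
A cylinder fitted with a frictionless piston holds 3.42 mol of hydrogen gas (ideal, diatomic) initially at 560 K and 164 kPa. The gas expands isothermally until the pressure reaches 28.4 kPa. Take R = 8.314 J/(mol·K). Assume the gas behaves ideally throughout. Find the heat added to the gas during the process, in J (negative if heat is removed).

27900 J

V₁ = nRT₁/P₁ = 3.42×8.314×560/164 = 97.1 L.
Isothermal: T stays 560 K; PV = const ⇒ V₂ = 561 L, P₂ = 28.4 kPa.
ΔU = 0 (ideal gas, T constant).
W = nRT ln(V₂/V₁) = 3.42×8.314×560×ln(5.77) = 27900 J.
Q = ΔU + W = 27900 J.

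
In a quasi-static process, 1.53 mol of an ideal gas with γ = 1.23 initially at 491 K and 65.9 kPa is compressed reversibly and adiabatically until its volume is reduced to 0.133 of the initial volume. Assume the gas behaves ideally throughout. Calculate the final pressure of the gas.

788 kPa

V₁ = nRT₁/P₁ = 1.53×8.314×491/65.9 = 94.8 L.
Adiabatic: TV^(γ−1) = const ⇒ T₂ = 491×(7.52)^0.230 = 781 K; PV^γ = const ⇒ P₂ = 788 kPa.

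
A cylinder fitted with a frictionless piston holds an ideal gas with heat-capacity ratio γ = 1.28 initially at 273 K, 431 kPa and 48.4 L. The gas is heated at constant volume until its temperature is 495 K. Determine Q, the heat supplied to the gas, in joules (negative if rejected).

60600 J

n = P₁V₁/(RT₁) = 431×48.4/(8.314×273) = 9.19 mol.
Isochoric: V stays 48.4 L; P/T = const ⇒ T₂ = 495 K, P₂ = 781 kPa.
W = 0 (no volume change).
ΔU = nCvΔT = 9.19×29.7×(495−273) = 60600 J.
Q = ΔU = 60600 J.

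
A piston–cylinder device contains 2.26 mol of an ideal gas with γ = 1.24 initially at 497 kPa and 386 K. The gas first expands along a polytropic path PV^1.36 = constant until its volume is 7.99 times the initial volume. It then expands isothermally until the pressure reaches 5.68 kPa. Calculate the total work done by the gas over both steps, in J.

V₁ = nRT₁/P₁ = 2.26×8.314×386/497 = 14.6 L.
Step 1 — Polytropic n=1.36: T₂ = T₁(V₁/V₂)^(n−1) = 386×(0.125)^0.36 = 183 K; P₂ = P₁(V₁/V₂)^n = 29.4 kPa.
W = (P₁V₁−P₂V₂)/(n−1) = (497×14.6−29.4×117)/0.36 = 10600 J.
ΔU = nCvΔT = 2.26×34.6×(183−386) = -15900 J.
Q = ΔU + W = -5310 J.
State after step 1: P = 29.4 kPa, V = 117 L, T = 183 K.
Step 2 — Isothermal: T stays 183 K; PV = const ⇒ V₂ = 604 L, P₂ = 5.68 kPa.
ΔU = 0 (ideal gas, T constant).
W = nRT ln(V₂/V₁) = 2.26×8.314×183×ln(5.18) = 5650 J.
Q = ΔU + W = 5650 J.
Net over both steps: W = 16300 J, Q = 341 J, ΔU = -15900 J.

16300 J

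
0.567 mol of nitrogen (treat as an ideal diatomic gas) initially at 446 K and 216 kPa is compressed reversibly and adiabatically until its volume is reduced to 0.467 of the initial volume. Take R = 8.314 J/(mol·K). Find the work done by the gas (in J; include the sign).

-1870 J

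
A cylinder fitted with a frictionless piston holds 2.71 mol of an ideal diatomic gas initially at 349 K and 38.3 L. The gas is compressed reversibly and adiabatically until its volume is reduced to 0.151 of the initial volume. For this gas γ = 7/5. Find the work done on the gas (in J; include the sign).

22200 J

P₁ = nRT₁/V₁ = 2.71×8.314×349/38.3 = 205 kPa.
Adiabatic: TV^(γ−1) = const ⇒ T₂ = 349×(6.62)^0.400 = 743 K; PV^γ = const ⇒ P₂ = 2900 kPa.
ΔU = nCvΔT = 2.71×20.8×(743−349) = 22200 J.
Q = 0 for an adiabatic process, so W = −ΔU = -22200 J.
Work done on the gas = −W_by = 22200 J.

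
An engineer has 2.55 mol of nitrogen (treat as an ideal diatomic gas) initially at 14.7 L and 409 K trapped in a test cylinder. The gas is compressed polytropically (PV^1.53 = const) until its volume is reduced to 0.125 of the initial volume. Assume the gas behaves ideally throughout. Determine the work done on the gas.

32900 J

P₁ = nRT₁/V₁ = 2.55×8.314×409/14.7 = 590 kPa.
Polytropic n=1.53: T₂ = T₁(V₁/V₂)^(n−1) = 409×(8.00)^0.53 = 1230 K; P₂ = P₁(V₁/V₂)^n = 14200 kPa.
W = (P₁V₁−P₂V₂)/(n−1) = (590×14.7−14200×1.84)/0.53 = -32900 J.
Work done on the gas = −W_by = 32900 J.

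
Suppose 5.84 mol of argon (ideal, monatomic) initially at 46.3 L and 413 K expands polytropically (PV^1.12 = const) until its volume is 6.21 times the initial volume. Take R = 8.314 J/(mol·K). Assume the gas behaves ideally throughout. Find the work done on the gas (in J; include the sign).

-32900 J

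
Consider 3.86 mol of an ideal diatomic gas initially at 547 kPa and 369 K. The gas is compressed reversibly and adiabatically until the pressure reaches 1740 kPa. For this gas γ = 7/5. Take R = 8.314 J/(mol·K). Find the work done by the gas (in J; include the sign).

-11600 J

V₁ = nRT₁/P₁ = 3.86×8.314×369/547 = 21.6 L.
Adiabatic: T₂/T₁ = (P₂/P₁)^((γ−1)/γ) ⇒ T₂ = 369×(3.18)^0.286 = 514 K; V₂ = 9.47 L.
ΔU = nCvΔT = 3.86×20.8×(514−369) = 11600 J.
Q = 0 for an adiabatic process, so W = −ΔU = -11600 J.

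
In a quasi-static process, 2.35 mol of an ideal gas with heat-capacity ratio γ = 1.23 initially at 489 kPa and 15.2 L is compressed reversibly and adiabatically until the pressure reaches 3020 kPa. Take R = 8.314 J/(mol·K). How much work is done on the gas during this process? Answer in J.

13100 J

T₁ = P₁V₁/(nR) = 489×15.2/(2.35×8.314) = 380 K.
Adiabatic: T₂/T₁ = (P₂/P₁)^((γ−1)/γ) ⇒ T₂ = 380×(6.18)^0.187 = 535 K; V₂ = 3.46 L.
ΔU = nCvΔT = 2.35×36.1×(535−380) = 13100 J.
Q = 0 for an adiabatic process, so W = −ΔU = -13100 J.
Work done on the gas = −W_by = 13100 J.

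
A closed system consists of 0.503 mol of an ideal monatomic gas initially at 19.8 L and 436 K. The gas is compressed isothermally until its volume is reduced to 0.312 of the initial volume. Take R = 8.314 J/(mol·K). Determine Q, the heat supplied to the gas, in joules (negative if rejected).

-2120 J

P₁ = nRT₁/V₁ = 0.503×8.314×436/19.8 = 92.1 kPa.
Isothermal: T stays 436 K; PV = const ⇒ V₂ = 6.18 L, P₂ = 295 kPa.
ΔU = 0 (ideal gas, T constant).
W = nRT ln(V₂/V₁) = 0.503×8.314×436×ln(0.312) = -2120 J.
Q = ΔU + W = -2120 J.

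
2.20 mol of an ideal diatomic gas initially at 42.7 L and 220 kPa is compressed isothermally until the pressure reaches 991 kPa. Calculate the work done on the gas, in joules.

T₁ = P₁V₁/(nR) = 220×42.7/(2.20×8.314) = 514 K.
Isothermal: T stays 514 K; PV = const ⇒ V₂ = 9.48 L, P₂ = 991 kPa.
W = nRT ln(V₂/V₁) = 2.20×8.314×514×ln(0.222) = -14100 J.
Work done on the gas = −W_by = 14100 J.

14100 J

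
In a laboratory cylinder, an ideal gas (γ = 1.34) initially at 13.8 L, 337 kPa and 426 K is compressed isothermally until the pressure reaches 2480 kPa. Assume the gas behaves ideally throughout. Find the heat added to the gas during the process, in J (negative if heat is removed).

-9280 J

n = P₁V₁/(RT₁) = 337×13.8/(8.314×426) = 1.31 mol.
Isothermal: T stays 426 K; PV = const ⇒ V₂ = 1.88 L, P₂ = 2480 kPa.
ΔU = 0 (ideal gas, T constant).
W = nRT ln(V₂/V₁) = 1.31×8.314×426×ln(0.136) = -9280 J.
Q = ΔU + W = -9280 J.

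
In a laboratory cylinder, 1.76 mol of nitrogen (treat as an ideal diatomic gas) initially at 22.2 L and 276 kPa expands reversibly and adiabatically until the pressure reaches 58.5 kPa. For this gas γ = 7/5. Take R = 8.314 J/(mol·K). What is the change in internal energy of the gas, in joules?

T₁ = P₁V₁/(nR) = 276×22.2/(1.76×8.314) = 419 K.
Adiabatic: T₂/T₁ = (P₂/P₁)^((γ−1)/γ) ⇒ T₂ = 419×(0.212)^0.286 = 269 K; V₂ = 67.2 L.
For an ideal gas ΔU = nCvΔT with Cv = (5/2)R = 20.8 J/(mol·K).
ΔU = 1.76×20.8×(269−419) = -5480 J.

-5480 J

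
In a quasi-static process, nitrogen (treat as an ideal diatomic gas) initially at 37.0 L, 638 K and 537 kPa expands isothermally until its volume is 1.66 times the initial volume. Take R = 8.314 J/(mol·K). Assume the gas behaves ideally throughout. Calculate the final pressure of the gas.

323 kPa

Isothermal: T stays 638 K; PV = const ⇒ V₂ = 61.4 L, P₂ = 323 kPa.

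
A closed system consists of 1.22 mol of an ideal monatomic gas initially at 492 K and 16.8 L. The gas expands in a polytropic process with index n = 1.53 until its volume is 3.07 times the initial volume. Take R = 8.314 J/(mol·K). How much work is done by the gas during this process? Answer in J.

4220 J

P₁ = nRT₁/V₁ = 1.22×8.314×492/16.8 = 297 kPa.
Polytropic n=1.53: T₂ = T₁(V₁/V₂)^(n−1) = 492×(0.326)^0.53 = 272 K; P₂ = P₁(V₁/V₂)^n = 53.4 kPa.
W = (P₁V₁−P₂V₂)/(n−1) = (297×16.8−53.4×51.6)/0.53 = 4220 J.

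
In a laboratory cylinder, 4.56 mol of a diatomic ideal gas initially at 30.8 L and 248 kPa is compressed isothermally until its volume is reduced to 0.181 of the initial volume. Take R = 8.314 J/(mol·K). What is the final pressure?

1370 kPa

T₁ = P₁V₁/(nR) = 248×30.8/(4.56×8.314) = 201 K.
Isothermal: T stays 201 K; PV = const ⇒ V₂ = 5.57 L, P₂ = 1370 kPa.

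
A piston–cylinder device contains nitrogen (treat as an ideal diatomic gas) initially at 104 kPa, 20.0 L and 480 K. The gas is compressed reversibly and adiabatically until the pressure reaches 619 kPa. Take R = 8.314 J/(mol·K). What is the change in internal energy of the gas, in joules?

3460 J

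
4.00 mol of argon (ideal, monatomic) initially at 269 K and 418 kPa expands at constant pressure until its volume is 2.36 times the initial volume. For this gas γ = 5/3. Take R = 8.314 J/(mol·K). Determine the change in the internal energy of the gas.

18200 J

V₁ = nRT₁/P₁ = 4.00×8.314×269/418 = 21.4 L.
Isobaric: P stays 418 kPa; V/T = const ⇒ T₂ = 635 K, V₂ = 50.5 L.
For an ideal gas ΔU = nCvΔT with Cv = (3/2)R = 12.5 J/(mol·K).
ΔU = 4.00×12.5×(635−269) = 18200 J.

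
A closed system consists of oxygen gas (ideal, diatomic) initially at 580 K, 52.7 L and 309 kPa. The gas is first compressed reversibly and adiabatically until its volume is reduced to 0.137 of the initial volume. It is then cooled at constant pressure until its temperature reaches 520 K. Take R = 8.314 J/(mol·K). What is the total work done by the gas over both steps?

n = P₁V₁/(RT₁) = 309×52.7/(8.314×580) = 3.38 mol.
Step 1 — Adiabatic: TV^(γ−1) = const ⇒ T₂ = 580×(7.30)^0.400 = 1280 K; PV^γ = const ⇒ P₂ = 5000 kPa.
ΔU = nCvΔT = 3.38×20.8×(1280−580) = 49500 J.
Q = 0 for an adiabatic process, so W = −ΔU = -49500 J.
State after step 1: P = 5000 kPa, V = 7.22 L, T = 1280 K.
Step 2 — Isobaric: P stays 5000 kPa; V/T = const ⇒ T₂ = 520 K, V₂ = 2.92 L.
W = PΔV = 5000×(2.92−7.22) kPa·L = -21500 J.
ΔU = nCvΔT = 3.38×20.8×(520−1280) = -53700 J.
Q = ΔU + W = nCpΔT = -75100 J.
Net over both steps: W = -70900 J, Q = -75100 J, ΔU = -4210 J.

-70900 J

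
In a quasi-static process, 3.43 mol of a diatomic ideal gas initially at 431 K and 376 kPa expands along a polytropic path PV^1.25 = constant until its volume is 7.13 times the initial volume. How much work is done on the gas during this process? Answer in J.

V₁ = nRT₁/P₁ = 3.43×8.314×431/376 = 32.7 L.
Polytropic n=1.25: T₂ = T₁(V₁/V₂)^(n−1) = 431×(0.140)^0.25 = 264 K; P₂ = P₁(V₁/V₂)^n = 32.3 kPa.
W = (P₁V₁−P₂V₂)/(n−1) = (376×32.7−32.3×233)/0.25 = 19100 J.
Work done on the gas = −W_by = -19100 J.

-19100 J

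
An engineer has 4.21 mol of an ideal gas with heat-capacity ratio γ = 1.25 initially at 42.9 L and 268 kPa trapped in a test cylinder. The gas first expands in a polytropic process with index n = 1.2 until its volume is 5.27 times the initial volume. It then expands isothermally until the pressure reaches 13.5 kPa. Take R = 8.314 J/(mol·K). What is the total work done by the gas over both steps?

24500 J

T₁ = P₁V₁/(nR) = 268×42.9/(4.21×8.314) = 328 K.
Step 1 — Polytropic n=1.2: T₂ = T₁(V₁/V₂)^(n−1) = 328×(0.190)^0.20 = 236 K; P₂ = P₁(V₁/V₂)^n = 36.5 kPa.
W = (P₁V₁−P₂V₂)/(n−1) = (268×42.9−36.5×226)/0.20 = 16300 J.
ΔU = nCvΔT = 4.21×33.3×(236−328) = -13000 J.
Q = ΔU + W = 3250 J.
State after step 1: P = 36.5 kPa, V = 226 L, T = 236 K.
Step 2 — Isothermal: T stays 236 K; PV = const ⇒ V₂ = 611 L, P₂ = 13.5 kPa.
ΔU = 0 (ideal gas, T constant).
W = nRT ln(V₂/V₁) = 4.21×8.314×236×ln(2.70) = 8200 J.
Q = ΔU + W = 8200 J.
Net over both steps: W = 24500 J, Q = 11400 J, ΔU = -13000 J.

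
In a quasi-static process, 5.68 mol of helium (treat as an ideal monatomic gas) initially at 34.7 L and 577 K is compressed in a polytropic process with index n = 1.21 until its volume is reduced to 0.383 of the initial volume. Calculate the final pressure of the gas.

P₁ = nRT₁/V₁ = 5.68×8.314×577/34.7 = 785 kPa.
Polytropic n=1.21: T₂ = T₁(V₁/V₂)^(n−1) = 577×(2.61)^0.21 = 706 K; P₂ = P₁(V₁/V₂)^n = 2510 kPa.

2510 kPa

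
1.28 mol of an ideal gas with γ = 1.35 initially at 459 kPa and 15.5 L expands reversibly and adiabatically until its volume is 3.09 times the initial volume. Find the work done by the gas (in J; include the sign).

6630 J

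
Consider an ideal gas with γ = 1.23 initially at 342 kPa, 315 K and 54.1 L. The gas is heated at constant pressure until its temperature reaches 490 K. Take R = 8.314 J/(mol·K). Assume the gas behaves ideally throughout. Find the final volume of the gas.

84.2 L

Isobaric: P stays 342 kPa; V/T = const ⇒ T₂ = 490 K, V₂ = 84.2 L.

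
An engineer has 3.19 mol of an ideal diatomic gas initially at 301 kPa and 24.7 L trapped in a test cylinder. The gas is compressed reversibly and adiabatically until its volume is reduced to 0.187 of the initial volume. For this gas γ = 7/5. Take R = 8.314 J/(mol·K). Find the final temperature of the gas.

T₁ = P₁V₁/(nR) = 301×24.7/(3.19×8.314) = 280 K.
Adiabatic: TV^(γ−1) = const ⇒ T₂ = 280×(5.35)^0.400 = 548 K; PV^γ = const ⇒ P₂ = 3150 kPa.

548 K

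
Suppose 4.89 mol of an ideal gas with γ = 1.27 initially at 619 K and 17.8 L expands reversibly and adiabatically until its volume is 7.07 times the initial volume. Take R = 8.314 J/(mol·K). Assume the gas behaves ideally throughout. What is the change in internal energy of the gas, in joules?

-38200 J

P₁ = nRT₁/V₁ = 4.89×8.314×619/17.8 = 1410 kPa.
Adiabatic: TV^(γ−1) = const ⇒ T₂ = 619×(0.141)^0.270 = 365 K; PV^γ = const ⇒ P₂ = 118 kPa.
For an ideal gas ΔU = nCvΔT with Cv = R/(γ−1) = 30.8 J/(mol·K).
ΔU = 4.89×30.8×(365−619) = -38200 J.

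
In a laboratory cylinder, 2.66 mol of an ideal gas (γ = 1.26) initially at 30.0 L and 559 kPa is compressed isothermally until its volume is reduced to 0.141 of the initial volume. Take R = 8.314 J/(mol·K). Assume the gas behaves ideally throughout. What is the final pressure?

3960 kPa

T₁ = P₁V₁/(nR) = 559×30.0/(2.66×8.314) = 758 K.
Isothermal: T stays 758 K; PV = const ⇒ V₂ = 4.23 L, P₂ = 3960 kPa.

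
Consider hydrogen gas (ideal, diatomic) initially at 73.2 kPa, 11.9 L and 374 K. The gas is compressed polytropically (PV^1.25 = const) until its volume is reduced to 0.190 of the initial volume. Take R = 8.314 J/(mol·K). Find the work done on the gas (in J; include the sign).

1790 J

n = P₁V₁/(RT₁) = 73.2×11.9/(8.314×374) = 0.280 mol.
Polytropic n=1.25: T₂ = T₁(V₁/V₂)^(n−1) = 374×(5.26)^0.25 = 566 K; P₂ = P₁(V₁/V₂)^n = 584 kPa.
W = (P₁V₁−P₂V₂)/(n−1) = (73.2×11.9−584×2.26)/0.25 = -1790 J.
Work done on the gas = −W_by = 1790 J.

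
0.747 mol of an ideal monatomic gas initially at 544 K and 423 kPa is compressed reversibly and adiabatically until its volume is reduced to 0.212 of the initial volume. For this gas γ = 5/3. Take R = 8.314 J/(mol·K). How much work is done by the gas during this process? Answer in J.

-9190 J

V₁ = nRT₁/P₁ = 0.747×8.314×544/423 = 7.99 L.
Adiabatic: TV^(γ−1) = const ⇒ T₂ = 544×(4.72)^0.667 = 1530 K; PV^γ = const ⇒ P₂ = 5610 kPa.
ΔU = nCvΔT = 0.747×12.5×(1530−544) = 9190 J.
Q = 0 for an adiabatic process, so W = −ΔU = -9190 J.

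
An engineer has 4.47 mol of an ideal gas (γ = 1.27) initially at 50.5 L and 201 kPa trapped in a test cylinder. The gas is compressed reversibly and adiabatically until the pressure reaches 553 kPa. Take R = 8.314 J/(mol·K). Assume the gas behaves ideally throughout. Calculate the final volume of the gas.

22.8 L

T₁ = P₁V₁/(nR) = 201×50.5/(4.47×8.314) = 273 K.
Adiabatic: T₂/T₁ = (P₂/P₁)^((γ−1)/γ) ⇒ T₂ = 273×(2.75)^0.213 = 339 K; V₂ = 22.8 L.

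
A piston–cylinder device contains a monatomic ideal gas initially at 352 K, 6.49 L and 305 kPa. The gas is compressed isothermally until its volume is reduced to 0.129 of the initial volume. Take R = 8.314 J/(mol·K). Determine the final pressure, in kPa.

2360 kPa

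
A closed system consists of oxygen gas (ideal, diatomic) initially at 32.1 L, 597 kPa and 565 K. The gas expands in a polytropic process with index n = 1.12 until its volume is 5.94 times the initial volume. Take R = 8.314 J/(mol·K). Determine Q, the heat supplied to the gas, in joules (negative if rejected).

21500 J

n = P₁V₁/(RT₁) = 597×32.1/(8.314×565) = 4.08 mol.
Polytropic n=1.12: T₂ = T₁(V₁/V₂)^(n−1) = 565×(0.168)^0.12 = 456 K; P₂ = P₁(V₁/V₂)^n = 81.2 kPa.
W = (P₁V₁−P₂V₂)/(n−1) = (597×32.1−81.2×191)/0.12 = 30700 J.
ΔU = nCvΔT = 4.08×20.8×(456−565) = -9220 J.
Q = ΔU + W = 21500 J.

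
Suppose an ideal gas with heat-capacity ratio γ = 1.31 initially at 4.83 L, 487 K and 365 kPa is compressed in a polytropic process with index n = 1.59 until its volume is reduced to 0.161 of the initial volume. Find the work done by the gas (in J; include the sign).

-5790 J

n = P₁V₁/(RT₁) = 365×4.83/(8.314×487) = 0.435 mol.
Polytropic n=1.59: T₂ = T₁(V₁/V₂)^(n−1) = 487×(6.21)^0.59 = 1430 K; P₂ = P₁(V₁/V₂)^n = 6660 kPa.
W = (P₁V₁−P₂V₂)/(n−1) = (365×4.83−6660×0.778)/0.59 = -5790 J.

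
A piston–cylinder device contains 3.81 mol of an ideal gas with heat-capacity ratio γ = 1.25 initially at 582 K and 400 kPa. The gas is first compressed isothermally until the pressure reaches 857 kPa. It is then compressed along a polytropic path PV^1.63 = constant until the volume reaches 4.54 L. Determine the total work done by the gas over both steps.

V₁ = nRT₁/P₁ = 3.81×8.314×582/400 = 46.1 L.
Step 1 — Isothermal: T stays 582 K; PV = const ⇒ V₂ = 21.5 L, P₂ = 857 kPa.
ΔU = 0 (ideal gas, T constant).
W = nRT ln(V₂/V₁) = 3.81×8.314×582×ln(0.467) = -14000 J.
Q = ΔU + W = -14000 J.
State after step 1: P = 857 kPa, V = 21.5 L, T = 582 K.
Step 2 — Polytropic n=1.63: T₂ = T₁(V₁/V₂)^(n−1) = 582×(4.74)^0.63 = 1550 K; P₂ = P₁(V₁/V₂)^n = 10800 kPa.
W = (P₁V₁−P₂V₂)/(n−1) = (857×21.5−10800×4.54)/0.63 = -48700 J.
ΔU = nCvΔT = 3.81×33.3×(1550−582) = 123000 J.
Q = ΔU + W = 74000 J.
Net over both steps: W = -62800 J, Q = 60000 J, ΔU = 123000 J.

-62800 J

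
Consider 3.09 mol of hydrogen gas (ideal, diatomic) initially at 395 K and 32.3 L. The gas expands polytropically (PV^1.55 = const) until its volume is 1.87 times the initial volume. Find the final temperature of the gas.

P₁ = nRT₁/V₁ = 3.09×8.314×395/32.3 = 314 kPa.
Polytropic n=1.55: T₂ = T₁(V₁/V₂)^(n−1) = 395×(0.535)^0.55 = 280 K; P₂ = P₁(V₁/V₂)^n = 119 kPa.

280 K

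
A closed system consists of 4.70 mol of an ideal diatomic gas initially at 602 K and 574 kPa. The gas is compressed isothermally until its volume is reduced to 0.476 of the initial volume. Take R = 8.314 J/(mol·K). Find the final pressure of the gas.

1210 kPa

V₁ = nRT₁/P₁ = 4.70×8.314×602/574 = 41.0 L.
Isothermal: T stays 602 K; PV = const ⇒ V₂ = 19.5 L, P₂ = 1210 kPa.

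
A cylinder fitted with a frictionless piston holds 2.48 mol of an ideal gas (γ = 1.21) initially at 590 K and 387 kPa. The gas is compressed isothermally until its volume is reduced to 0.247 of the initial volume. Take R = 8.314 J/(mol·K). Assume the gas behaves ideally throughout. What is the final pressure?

V₁ = nRT₁/P₁ = 2.48×8.314×590/387 = 31.4 L.
Isothermal: T stays 590 K; PV = const ⇒ V₂ = 7.76 L, P₂ = 1570 kPa.

1570 kPa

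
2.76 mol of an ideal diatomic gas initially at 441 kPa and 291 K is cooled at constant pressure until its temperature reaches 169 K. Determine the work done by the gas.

V₁ = nRT₁/P₁ = 2.76×8.314×291/441 = 15.1 L.
Isobaric: P stays 441 kPa; V/T = const ⇒ T₂ = 169 K, V₂ = 8.79 L.
W = PΔV = 441×(8.79−15.1) kPa·L = -2800 J.

-2800 J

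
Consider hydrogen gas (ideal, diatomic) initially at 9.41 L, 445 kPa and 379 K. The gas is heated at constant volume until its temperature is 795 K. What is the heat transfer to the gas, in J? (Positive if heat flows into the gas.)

n = P₁V₁/(RT₁) = 445×9.41/(8.314×379) = 1.33 mol.
Isochoric: V stays 9.41 L; P/T = const ⇒ T₂ = 795 K, P₂ = 933 kPa.
W = 0 (no volume change).
ΔU = nCvΔT = 1.33×20.8×(795−379) = 11500 J.
Q = ΔU = 11500 J.

11500 J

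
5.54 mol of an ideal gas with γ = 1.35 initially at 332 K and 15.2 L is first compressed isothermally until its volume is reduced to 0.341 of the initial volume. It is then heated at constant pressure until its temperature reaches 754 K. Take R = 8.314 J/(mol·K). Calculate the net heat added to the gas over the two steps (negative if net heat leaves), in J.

P₁ = nRT₁/V₁ = 5.54×8.314×332/15.2 = 1010 kPa.
Step 1 — Isothermal: T stays 332 K; PV = const ⇒ V₂ = 5.18 L, P₂ = 2950 kPa.
ΔU = 0 (ideal gas, T constant).
W = nRT ln(V₂/V₁) = 5.54×8.314×332×ln(0.341) = -16500 J.
Q = ΔU + W = -16500 J.
State after step 1: P = 2950 kPa, V = 5.18 L, T = 332 K.
Step 2 — Isobaric: P stays 2950 kPa; V/T = const ⇒ T₂ = 754 K, V₂ = 11.8 L.
W = PΔV = 2950×(11.8−5.18) kPa·L = 19400 J.
ΔU = nCvΔT = 5.54×23.8×(754−332) = 55500 J.
Q = ΔU + W = nCpΔT = 75000 J.
Net over both steps: W = 2990 J, Q = 58500 J, ΔU = 55500 J.

58500 J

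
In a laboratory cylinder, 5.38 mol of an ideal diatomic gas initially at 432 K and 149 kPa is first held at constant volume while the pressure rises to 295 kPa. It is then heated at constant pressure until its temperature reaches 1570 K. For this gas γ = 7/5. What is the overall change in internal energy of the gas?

V₁ = nRT₁/P₁ = 5.38×8.314×432/149 = 130 L.
Step 1 — Isochoric: V stays 130 L; P/T = const ⇒ T₂ = 855 K, P₂ = 295 kPa.
W = 0 (no volume change).
ΔU = nCvΔT = 5.38×20.8×(855−432) = 47300 J.
Q = ΔU = 47300 J.
State after step 1: P = 295 kPa, V = 130 L, T = 855 K.
Step 2 — Isobaric: P stays 295 kPa; V/T = const ⇒ T₂ = 1570 K, V₂ = 238 L.
W = PΔV = 295×(238−130) kPa·L = 32000 J.
ΔU = nCvΔT = 5.38×20.8×(1570−855) = 79900 J.
Q = ΔU + W = nCpΔT = 112000 J.
Net over both steps: W = 32000 J, Q = 159000 J, ΔU = 127000 J.

127000 J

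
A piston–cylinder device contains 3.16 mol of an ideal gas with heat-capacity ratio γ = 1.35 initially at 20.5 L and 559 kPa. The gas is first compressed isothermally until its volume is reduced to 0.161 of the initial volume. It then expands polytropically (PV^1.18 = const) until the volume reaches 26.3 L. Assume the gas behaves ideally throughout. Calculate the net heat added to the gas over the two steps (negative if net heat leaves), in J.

T₁ = P₁V₁/(nR) = 559×20.5/(3.16×8.314) = 436 K.
Step 1 — Isothermal: T stays 436 K; PV = const ⇒ V₂ = 3.30 L, P₂ = 3470 kPa.
ΔU = 0 (ideal gas, T constant).
W = nRT ln(V₂/V₁) = 3.16×8.314×436×ln(0.161) = -20900 J.
Q = ΔU + W = -20900 J.
State after step 1: P = 3470 kPa, V = 3.30 L, T = 436 K.
Step 2 — Polytropic n=1.18: T₂ = T₁(V₁/V₂)^(n−1) = 436×(0.125)^0.18 = 300 K; P₂ = P₁(V₁/V₂)^n = 300 kPa.
W = (P₁V₁−P₂V₂)/(n−1) = (3470×3.30−300×26.3)/0.18 = 19800 J.
ΔU = nCvΔT = 3.16×23.8×(300−436) = -10200 J.
Q = ΔU + W = 9640 J.
Net over both steps: W = -1080 J, Q = -11300 J, ΔU = -10200 J.

-11300 J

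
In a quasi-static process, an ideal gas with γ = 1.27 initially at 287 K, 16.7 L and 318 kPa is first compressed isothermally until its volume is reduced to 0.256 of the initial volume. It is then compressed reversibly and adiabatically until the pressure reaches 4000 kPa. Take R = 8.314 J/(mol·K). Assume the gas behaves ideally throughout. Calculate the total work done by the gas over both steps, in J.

-12800 J

n = P₁V₁/(RT₁) = 318×16.7/(8.314×287) = 2.23 mol.
Step 1 — Isothermal: T stays 287 K; PV = const ⇒ V₂ = 4.28 L, P₂ = 1240 kPa.
ΔU = 0 (ideal gas, T constant).
W = nRT ln(V₂/V₁) = 2.23×8.314×287×ln(0.256) = -7240 J.
Q = ΔU + W = -7240 J.
State after step 1: P = 1240 kPa, V = 4.28 L, T = 287 K.
Step 2 — Adiabatic: T₂/T₁ = (P₂/P₁)^((γ−1)/γ) ⇒ T₂ = 287×(3.22)^0.213 = 368 K; V₂ = 1.70 L.
ΔU = nCvΔT = 2.23×30.8×(368−287) = 5550 J.
Q = 0 for an adiabatic process, so W = −ΔU = -5550 J.
Net over both steps: W = -12800 J, Q = -7240 J, ΔU = 5550 J.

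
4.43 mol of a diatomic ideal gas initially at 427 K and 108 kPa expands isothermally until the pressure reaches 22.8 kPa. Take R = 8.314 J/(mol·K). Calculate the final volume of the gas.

690 L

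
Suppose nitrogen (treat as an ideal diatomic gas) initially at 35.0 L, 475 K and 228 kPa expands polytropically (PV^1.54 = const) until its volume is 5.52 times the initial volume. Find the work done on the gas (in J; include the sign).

-8900 J

n = P₁V₁/(RT₁) = 228×35.0/(8.314×475) = 2.02 mol.
Polytropic n=1.54: T₂ = T₁(V₁/V₂)^(n−1) = 475×(0.181)^0.54 = 189 K; P₂ = P₁(V₁/V₂)^n = 16.4 kPa.
W = (P₁V₁−P₂V₂)/(n−1) = (228×35.0−16.4×193)/0.54 = 8900 J.
Work done on the gas = −W_by = -8900 J.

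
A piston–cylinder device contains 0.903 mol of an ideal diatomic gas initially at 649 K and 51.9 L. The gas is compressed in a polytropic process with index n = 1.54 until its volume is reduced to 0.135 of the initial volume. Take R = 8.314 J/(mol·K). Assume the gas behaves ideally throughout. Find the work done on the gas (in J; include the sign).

17600 J

P₁ = nRT₁/V₁ = 0.903×8.314×649/51.9 = 93.9 kPa.
Polytropic n=1.54: T₂ = T₁(V₁/V₂)^(n−1) = 649×(7.41)^0.54 = 1910 K; P₂ = P₁(V₁/V₂)^n = 2050 kPa.
W = (P₁V₁−P₂V₂)/(n−1) = (93.9×51.9−2050×7.01)/0.54 = -17600 J.
Work done on the gas = −W_by = 17600 J.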